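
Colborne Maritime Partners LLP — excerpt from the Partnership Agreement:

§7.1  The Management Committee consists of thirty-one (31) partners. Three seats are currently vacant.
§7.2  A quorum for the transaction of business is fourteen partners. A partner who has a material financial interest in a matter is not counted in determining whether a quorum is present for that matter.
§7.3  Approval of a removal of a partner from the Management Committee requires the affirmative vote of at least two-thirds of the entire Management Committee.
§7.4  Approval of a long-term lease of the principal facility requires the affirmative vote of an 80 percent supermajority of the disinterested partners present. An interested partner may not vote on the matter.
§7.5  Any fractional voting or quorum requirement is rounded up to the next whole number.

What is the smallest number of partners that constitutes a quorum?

14

The quorum is fixed at 14.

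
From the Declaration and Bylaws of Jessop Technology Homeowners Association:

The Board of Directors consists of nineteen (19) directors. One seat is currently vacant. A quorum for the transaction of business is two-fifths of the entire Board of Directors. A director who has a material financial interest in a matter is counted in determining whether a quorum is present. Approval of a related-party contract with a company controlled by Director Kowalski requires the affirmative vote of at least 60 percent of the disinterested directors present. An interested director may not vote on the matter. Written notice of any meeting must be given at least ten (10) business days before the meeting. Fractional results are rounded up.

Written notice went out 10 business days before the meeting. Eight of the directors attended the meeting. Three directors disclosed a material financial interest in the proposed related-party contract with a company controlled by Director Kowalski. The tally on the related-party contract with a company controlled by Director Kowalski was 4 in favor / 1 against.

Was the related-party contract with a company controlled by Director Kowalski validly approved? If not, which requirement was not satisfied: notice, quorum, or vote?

Valid — all requirements satisfied.

Notice: 10 business days given; 10 required (10 ≥ 10). Satisfied.
Quorum: 8 present (interested directors count toward quorum); quorum is 8. Satisfied.
Vote: the related-party contract with a company controlled by Director Kowalski requires three-fifths of the disinterested directors present (8 − 3 = 5). 3/5 of 5 = 3, so 3 affirmative votes are needed; 4 voted in favor. Satisfied.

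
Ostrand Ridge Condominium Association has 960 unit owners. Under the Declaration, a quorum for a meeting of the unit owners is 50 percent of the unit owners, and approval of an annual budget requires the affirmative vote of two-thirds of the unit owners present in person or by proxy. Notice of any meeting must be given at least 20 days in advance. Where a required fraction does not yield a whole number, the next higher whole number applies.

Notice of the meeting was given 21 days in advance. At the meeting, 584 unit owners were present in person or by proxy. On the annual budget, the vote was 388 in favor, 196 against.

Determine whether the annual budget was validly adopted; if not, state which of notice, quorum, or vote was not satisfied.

Invalid — vote requirement not satisfied.

Notice: 21 days given; 20 required. Satisfied.
Quorum: 50% of 960 = 480; 584 present. Satisfied.
Vote: requires two-thirds of those present (584); 2/3 of 584 = 389.33, rounded up to 390, so 390 needed; 388 in favor. Not satisfied.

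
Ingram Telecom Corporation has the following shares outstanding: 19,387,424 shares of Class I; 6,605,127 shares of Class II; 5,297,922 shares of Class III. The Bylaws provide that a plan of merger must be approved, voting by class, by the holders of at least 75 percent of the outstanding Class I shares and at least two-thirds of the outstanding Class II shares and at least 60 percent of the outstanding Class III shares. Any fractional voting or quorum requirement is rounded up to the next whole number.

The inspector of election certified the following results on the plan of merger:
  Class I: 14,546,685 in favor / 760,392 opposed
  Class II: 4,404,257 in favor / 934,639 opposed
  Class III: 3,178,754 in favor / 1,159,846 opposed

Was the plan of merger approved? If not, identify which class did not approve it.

Approved — every class gave the required vote.

Class I: 3/4 of 19387424 = 14540568; 14,540,568 required, 14,546,685 in favor — approved.
Class II: 2/3 of 6605127 = 4403418; 4,403,418 required, 4,404,257 in favor — approved.
Class III: 3/5 of 5297922 = 3178753.20, rounded up to 3178754; 3,178,754 required, 3,178,754 in favor — approved.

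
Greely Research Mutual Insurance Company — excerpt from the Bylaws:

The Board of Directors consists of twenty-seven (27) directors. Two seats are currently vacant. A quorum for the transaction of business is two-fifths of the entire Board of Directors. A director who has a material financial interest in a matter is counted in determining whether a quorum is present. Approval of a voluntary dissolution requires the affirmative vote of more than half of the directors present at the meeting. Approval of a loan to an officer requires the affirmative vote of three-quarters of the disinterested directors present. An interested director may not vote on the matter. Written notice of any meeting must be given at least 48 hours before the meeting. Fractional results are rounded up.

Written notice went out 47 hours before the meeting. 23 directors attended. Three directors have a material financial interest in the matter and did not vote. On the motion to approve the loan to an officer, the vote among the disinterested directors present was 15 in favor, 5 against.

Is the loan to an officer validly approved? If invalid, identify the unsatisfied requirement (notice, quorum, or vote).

Notice: 47 hours given; 48 required (47 < 48). Not satisfied.
Quorum: 23 present (interested directors count toward quorum); quorum is 11. Satisfied.
Vote: the loan to an officer requires three-fourths of the disinterested directors present (23 − 3 = 20). 3/4 of 20 = 15, so 15 affirmative votes are needed; 15 voted in favor. Satisfied.

Invalid — notice requirement not satisfied.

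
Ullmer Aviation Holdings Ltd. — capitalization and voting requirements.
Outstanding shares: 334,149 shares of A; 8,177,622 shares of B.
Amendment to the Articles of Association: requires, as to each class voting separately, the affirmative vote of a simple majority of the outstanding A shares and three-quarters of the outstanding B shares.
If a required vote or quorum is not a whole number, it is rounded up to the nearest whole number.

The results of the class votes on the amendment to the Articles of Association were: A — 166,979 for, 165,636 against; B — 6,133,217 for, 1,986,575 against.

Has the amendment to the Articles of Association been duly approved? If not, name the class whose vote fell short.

Not approved — the A shares did not give the required vote.

A: a majority of 334149 is 167075; 167,075 required, 166,979 in favor — not approved.
B: 3/4 of 8177622 = 6133216.50, rounded up to 6133217; 6,133,217 required, 6,133,217 in favor — approved.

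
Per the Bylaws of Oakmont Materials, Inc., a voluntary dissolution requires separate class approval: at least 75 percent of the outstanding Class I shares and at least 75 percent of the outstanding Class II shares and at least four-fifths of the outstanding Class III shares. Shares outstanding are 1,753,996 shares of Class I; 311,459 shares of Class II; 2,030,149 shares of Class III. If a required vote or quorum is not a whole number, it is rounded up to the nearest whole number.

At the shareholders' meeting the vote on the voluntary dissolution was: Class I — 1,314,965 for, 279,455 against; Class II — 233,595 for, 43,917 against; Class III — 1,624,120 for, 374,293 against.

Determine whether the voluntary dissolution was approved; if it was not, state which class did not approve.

Class I: 3/4 of 1753996 = 1315497; 1,315,497 required, 1,314,965 in favor — not approved.
Class II: 3/4 of 311459 = 233594.25, rounded up to 233595; 233,595 required, 233,595 in favor — approved.
Class III: 4/5 of 2030149 = 1624119.20, rounded up to 1624120; 1,624,120 required, 1,624,120 in favor — approved.

Not approved — the Class I shares did not give the required vote.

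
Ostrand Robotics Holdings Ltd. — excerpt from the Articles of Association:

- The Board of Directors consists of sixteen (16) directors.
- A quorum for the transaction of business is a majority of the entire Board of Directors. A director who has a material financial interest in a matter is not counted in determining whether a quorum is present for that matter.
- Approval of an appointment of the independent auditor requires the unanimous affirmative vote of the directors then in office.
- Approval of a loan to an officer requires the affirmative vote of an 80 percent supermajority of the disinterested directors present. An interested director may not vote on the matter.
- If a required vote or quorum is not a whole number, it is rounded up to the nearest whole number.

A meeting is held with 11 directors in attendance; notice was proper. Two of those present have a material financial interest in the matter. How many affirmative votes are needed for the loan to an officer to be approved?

8

The loan to an officer requires four-fifths of the disinterested directors present (11 − 2 = 9).
4/5 of 9 = 7.20, rounded up to 8.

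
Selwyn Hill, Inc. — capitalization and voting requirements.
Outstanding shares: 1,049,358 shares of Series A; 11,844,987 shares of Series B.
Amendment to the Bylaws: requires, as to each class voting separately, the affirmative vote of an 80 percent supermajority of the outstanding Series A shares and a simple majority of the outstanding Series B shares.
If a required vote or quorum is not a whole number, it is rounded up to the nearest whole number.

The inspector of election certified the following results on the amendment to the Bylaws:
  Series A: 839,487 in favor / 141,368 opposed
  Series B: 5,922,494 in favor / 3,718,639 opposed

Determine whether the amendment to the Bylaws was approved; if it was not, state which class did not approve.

Series A: 4/5 of 1049358 = 839486.40, rounded up to 839487; 839,487 required, 839,487 in favor — approved.
Series B: a majority of 11844987 is 5922494; 5,922,494 required, 5,922,494 in favor — approved.

Approved — every class gave the required vote.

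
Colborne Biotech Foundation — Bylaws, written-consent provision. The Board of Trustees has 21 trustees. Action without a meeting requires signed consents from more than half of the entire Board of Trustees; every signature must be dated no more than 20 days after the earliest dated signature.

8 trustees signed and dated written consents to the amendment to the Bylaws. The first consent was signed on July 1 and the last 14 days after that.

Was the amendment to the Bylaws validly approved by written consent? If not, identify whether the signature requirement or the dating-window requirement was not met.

Signatures required: more than half of 21 — a majority of 21 is 11, so 11 needed; 8 signed. Insufficient.
Dating window: the latest signature is 14 days after the earliest; the limit is 20 days. Within the window.

Not effective — insufficient signatures.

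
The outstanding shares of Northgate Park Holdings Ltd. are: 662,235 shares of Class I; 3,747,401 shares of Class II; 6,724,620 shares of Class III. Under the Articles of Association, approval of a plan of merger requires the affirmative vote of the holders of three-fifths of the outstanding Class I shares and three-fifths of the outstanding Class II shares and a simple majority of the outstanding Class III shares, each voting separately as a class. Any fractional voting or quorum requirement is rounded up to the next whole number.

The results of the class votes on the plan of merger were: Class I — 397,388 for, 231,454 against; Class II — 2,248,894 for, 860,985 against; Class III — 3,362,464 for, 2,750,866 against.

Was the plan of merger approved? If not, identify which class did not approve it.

Approved — every class gave the required vote.

Class I: 3/5 of 662235 = 397341; 397,341 required, 397,388 in favor — approved.
Class II: 3/5 of 3747401 = 2248440.60, rounded up to 2248441; 2,248,441 required, 2,248,894 in favor — approved.
Class III: a majority of 6724620 is 3362311; 3,362,311 required, 3,362,464 in favor — approved.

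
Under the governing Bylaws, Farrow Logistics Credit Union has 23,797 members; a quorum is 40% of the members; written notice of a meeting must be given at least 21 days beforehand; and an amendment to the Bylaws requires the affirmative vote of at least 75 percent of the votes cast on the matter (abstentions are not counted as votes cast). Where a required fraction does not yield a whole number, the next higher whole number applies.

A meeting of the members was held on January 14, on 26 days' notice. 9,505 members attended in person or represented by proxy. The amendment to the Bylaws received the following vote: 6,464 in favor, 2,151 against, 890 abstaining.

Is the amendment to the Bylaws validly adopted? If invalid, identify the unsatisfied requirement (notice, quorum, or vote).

Notice: 26 days given; 21 required. Satisfied.
Quorum: 40% of 23,797 = 9,518.80, rounded up to 9,519; 9,505 present. Not satisfied.
Vote: requires three-fourths of the votes cast (9,505 − 890 abstaining = 8,615); 3/4 of 8615 = 6461.25, rounded up to 6462, so 6,462 needed; 6,464 in favor. Satisfied.

Invalid — quorum requirement not satisfied.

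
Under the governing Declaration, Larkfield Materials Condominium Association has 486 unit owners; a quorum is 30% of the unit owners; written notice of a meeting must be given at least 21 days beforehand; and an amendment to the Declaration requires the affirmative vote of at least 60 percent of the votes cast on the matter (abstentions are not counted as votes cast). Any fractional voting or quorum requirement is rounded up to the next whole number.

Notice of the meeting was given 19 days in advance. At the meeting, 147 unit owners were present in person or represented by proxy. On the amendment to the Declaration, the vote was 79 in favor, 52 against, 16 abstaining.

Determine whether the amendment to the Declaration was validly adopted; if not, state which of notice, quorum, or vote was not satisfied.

Invalid — notice requirement not satisfied.

Notice: 19 days given; 21 required. Not satisfied.
Quorum: 30% of 486 = 145.80, rounded up to 146; 147 present. Satisfied.
Vote: requires three-fifths of the votes cast (147 − 16 abstaining = 131); 3/5 of 131 = 78.60, rounded up to 79, so 79 needed; 79 in favor. Satisfied.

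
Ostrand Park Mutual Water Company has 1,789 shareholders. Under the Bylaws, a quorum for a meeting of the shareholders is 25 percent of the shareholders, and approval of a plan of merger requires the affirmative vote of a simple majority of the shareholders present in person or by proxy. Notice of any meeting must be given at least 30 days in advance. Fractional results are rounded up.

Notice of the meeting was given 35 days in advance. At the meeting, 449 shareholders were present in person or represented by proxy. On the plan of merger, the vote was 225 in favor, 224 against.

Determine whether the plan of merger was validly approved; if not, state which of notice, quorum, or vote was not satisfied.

Valid — all requirements satisfied.

Notice: 35 days given; 30 required. Satisfied.
Quorum: 25% of 1,789 = 447.25, rounded up to 448; 449 present. Satisfied.
Vote: requires a majority of those present (449); a majority of 449 is 225, so 225 needed; 225 in favor. Satisfied.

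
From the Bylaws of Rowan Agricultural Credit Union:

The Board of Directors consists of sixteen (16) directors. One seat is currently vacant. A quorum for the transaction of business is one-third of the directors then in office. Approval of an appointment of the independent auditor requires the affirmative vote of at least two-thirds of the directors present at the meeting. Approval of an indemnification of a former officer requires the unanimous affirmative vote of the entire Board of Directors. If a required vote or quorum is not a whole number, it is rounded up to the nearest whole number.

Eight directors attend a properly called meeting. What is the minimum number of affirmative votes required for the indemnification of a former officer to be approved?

The indemnification of a former officer requires the unanimous vote of the entire Board of Directors (16).
Unanimous means all 16.
(Only 8 can vote, so the indemnification of a former officer cannot pass at this meeting, but the required vote is still 16.)

16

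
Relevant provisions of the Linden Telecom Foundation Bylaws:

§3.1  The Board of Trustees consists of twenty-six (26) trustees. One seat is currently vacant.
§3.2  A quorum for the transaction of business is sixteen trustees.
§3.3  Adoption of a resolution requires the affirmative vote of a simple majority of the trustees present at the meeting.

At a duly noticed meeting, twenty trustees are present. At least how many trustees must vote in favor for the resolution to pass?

11

The resolution requires a majority of the trustees present (20).
A majority of 20 is 11.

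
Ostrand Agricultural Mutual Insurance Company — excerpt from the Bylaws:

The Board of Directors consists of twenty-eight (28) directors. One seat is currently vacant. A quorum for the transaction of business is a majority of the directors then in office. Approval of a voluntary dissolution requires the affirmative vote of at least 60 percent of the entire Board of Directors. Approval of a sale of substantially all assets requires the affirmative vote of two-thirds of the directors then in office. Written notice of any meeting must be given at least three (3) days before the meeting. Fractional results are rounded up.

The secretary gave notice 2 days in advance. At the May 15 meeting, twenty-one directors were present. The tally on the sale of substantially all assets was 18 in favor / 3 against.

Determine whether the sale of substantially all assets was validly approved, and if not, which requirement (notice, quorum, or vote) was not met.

Notice: 2 days given; 3 required (2 < 3). Not satisfied.
Quorum: 21 present; quorum is 14. Satisfied.
Vote: the sale of substantially all assets requires two-thirds of the directors then in office (27). 2/3 of 27 = 18, so 18 affirmative votes are needed; 18 voted in favor. Satisfied.

Invalid — notice requirement not satisfied.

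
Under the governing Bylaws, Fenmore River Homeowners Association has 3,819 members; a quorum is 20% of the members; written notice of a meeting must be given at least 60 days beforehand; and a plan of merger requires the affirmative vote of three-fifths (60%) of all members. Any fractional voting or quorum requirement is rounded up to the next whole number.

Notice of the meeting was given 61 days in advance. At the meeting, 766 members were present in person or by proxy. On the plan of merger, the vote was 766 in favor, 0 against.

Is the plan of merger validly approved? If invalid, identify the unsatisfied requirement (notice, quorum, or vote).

Notice: 61 days given; 60 required. Satisfied.
Quorum: 20% of 3,819 = 763.80, rounded up to 764; 766 present. Satisfied.
Vote: requires three-fifths of all members (3,819); 3/5 of 3819 = 2291.40, rounded up to 2292, so 2,292 needed; 766 in favor. Not satisfied.

Invalid — vote requirement not satisfied.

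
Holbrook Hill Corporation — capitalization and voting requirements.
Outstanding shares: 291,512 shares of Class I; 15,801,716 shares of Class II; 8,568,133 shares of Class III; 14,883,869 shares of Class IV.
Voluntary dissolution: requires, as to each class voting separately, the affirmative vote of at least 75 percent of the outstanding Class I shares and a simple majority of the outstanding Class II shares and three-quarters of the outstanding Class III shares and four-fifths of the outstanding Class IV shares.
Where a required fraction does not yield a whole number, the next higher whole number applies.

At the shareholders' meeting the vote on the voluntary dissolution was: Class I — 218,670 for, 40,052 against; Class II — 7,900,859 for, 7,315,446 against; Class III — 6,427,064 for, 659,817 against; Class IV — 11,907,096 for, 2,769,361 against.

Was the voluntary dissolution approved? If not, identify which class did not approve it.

Class I: 3/4 of 291512 = 218634; 218,634 required, 218,670 in favor — approved.
Class II: a majority of 15801716 is 7900859; 7,900,859 required, 7,900,859 in favor — approved.
Class III: 3/4 of 8568133 = 6426099.75, rounded up to 6426100; 6,426,100 required, 6,427,064 in favor — approved.
Class IV: 4/5 of 14883869 = 11907095.20, rounded up to 11907096; 11,907,096 required, 11,907,096 in favor — approved.

Approved — every class gave the required vote.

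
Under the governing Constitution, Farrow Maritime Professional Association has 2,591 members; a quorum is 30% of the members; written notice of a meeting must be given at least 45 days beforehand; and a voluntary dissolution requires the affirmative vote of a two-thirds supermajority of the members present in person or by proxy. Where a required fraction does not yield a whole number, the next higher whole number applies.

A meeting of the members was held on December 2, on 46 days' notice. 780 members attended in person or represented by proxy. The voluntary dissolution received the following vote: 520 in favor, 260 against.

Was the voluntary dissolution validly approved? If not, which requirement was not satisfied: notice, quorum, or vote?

Notice: 46 days given; 45 required. Satisfied.
Quorum: 30% of 2,591 = 777.30, rounded up to 778; 780 present. Satisfied.
Vote: requires two-thirds of those present (780); 2/3 of 780 = 520, so 520 needed; 520 in favor. Satisfied.

Valid — all requirements satisfied.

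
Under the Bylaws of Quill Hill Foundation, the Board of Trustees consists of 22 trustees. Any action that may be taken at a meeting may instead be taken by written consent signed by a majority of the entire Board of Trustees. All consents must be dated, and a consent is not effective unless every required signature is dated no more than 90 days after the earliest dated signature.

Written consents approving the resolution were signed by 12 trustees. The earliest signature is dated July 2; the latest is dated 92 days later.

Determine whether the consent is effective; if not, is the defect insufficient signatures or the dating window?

Not effective — dating-window requirement not satisfied.

Signatures required: a majority of 22 — a majority of 22 is 12, so 12 needed; 12 signed. Sufficient.
Dating window: the latest signature is 92 days after the earliest; the limit is 90 days. Outside the window.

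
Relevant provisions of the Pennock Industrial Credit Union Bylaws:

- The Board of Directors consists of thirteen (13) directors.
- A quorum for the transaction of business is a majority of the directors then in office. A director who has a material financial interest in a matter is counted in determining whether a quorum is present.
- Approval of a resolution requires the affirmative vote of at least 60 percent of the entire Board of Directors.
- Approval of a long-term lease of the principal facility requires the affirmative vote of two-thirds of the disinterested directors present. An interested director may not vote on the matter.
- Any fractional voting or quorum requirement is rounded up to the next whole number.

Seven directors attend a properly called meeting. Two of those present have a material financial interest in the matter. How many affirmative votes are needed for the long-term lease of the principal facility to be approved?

4

The long-term lease of the principal facility requires two-thirds of the disinterested directors present (7 − 2 = 5).
2/3 of 5 = 3.33, rounded up to 4.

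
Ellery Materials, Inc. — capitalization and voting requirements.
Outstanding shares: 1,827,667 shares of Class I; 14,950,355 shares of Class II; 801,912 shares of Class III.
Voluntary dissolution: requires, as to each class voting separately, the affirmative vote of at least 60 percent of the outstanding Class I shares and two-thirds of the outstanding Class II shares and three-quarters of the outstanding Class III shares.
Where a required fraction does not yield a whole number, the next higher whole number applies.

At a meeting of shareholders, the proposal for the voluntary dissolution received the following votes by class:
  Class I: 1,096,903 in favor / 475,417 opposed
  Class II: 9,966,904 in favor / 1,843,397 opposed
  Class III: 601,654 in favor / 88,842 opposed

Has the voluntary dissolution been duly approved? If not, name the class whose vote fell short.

Approved — every class gave the required vote.

Class I: 3/5 of 1827667 = 1096600.20, rounded up to 1096601; 1,096,601 required, 1,096,903 in favor — approved.
Class II: 2/3 of 14950355 = 9966903.33, rounded up to 9966904; 9,966,904 required, 9,966,904 in favor — approved.
Class III: 3/4 of 801912 = 601434; 601,434 required, 601,654 in favor — approved.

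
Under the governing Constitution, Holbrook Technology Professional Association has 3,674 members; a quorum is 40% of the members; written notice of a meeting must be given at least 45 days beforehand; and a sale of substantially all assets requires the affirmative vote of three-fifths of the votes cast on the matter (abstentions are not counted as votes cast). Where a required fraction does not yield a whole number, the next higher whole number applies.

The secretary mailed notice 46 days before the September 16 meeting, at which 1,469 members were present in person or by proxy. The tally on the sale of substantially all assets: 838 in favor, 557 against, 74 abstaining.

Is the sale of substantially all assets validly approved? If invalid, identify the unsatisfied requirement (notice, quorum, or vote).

Invalid — quorum requirement not satisfied.

Notice: 46 days given; 45 required. Satisfied.
Quorum: 40% of 3,674 = 1,469.60, rounded up to 1,470; 1,469 present. Not satisfied.
Vote: requires three-fifths of the votes cast (1,469 − 74 abstaining = 1,395); 3/5 of 1395 = 837, so 837 needed; 838 in favor. Satisfied.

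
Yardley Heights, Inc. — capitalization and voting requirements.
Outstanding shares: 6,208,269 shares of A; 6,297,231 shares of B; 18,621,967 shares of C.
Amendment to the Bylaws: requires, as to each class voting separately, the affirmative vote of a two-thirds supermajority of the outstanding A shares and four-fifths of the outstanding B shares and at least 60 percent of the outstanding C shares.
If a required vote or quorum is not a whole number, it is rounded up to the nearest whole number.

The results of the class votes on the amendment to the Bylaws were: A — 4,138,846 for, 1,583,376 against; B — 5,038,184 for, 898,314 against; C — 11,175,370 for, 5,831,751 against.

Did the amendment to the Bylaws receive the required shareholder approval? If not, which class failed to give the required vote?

A: 2/3 of 6208269 = 4138846; 4,138,846 required, 4,138,846 in favor — approved.
B: 4/5 of 6297231 = 5037784.80, rounded up to 5037785; 5,037,785 required, 5,038,184 in favor — approved.
C: 3/5 of 18621967 = 11173180.20, rounded up to 11173181; 11,173,181 required, 11,175,370 in favor — approved.

Approved — every class gave the required vote.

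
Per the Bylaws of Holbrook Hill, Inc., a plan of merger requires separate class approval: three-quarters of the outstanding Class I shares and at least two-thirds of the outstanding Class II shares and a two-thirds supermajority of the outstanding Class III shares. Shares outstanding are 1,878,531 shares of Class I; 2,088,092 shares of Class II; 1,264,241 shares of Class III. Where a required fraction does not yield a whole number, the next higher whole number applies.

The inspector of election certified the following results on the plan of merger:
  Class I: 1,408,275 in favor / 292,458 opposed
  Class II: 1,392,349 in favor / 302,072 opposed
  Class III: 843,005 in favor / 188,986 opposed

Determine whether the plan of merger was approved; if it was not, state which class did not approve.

Not approved — the Class I shares did not give the required vote.

Class I: 3/4 of 1878531 = 1408898.25, rounded up to 1408899; 1,408,899 required, 1,408,275 in favor — not approved.
Class II: 2/3 of 2088092 = 1392061.33, rounded up to 1392062; 1,392,062 required, 1,392,349 in favor — approved.
Class III: 2/3 of 1264241 = 842827.33, rounded up to 842828; 842,828 required, 843,005 in favor — approved.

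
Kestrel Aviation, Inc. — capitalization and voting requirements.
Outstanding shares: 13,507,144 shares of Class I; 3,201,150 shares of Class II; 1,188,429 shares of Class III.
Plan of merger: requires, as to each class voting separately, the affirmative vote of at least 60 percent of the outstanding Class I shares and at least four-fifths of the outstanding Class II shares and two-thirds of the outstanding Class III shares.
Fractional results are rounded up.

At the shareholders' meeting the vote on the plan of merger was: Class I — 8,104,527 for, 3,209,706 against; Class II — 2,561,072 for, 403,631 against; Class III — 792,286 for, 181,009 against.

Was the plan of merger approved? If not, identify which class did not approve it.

Class I: 3/5 of 13507144 = 8104286.40, rounded up to 8104287; 8,104,287 required, 8,104,527 in favor — approved.
Class II: 4/5 of 3201150 = 2560920; 2,560,920 required, 2,561,072 in favor — approved.
Class III: 2/3 of 1188429 = 792286; 792,286 required, 792,286 in favor — approved.

Approved — every class gave the required vote.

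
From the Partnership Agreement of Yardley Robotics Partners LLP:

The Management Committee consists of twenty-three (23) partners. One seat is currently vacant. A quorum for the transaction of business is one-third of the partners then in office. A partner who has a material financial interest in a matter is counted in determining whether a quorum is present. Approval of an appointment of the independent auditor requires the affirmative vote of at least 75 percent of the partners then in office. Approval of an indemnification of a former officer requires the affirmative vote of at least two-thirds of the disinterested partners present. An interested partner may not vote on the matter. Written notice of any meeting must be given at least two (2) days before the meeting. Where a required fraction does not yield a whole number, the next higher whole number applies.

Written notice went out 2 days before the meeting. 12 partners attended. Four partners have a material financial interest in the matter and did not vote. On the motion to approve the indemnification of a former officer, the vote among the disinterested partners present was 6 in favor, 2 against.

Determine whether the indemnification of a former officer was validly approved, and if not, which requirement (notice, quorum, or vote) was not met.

Valid — all requirements satisfied.

Notice: 2 days given; 2 required (2 ≥ 2). Satisfied.
Quorum: 12 present (interested partners count toward quorum); quorum is 8. Satisfied.
Vote: the indemnification of a former officer requires two-thirds of the disinterested partners present (12 − 4 = 8). 2/3 of 8 = 5.33, rounded up to 6, so 6 affirmative votes are needed; 6 voted in favor. Satisfied.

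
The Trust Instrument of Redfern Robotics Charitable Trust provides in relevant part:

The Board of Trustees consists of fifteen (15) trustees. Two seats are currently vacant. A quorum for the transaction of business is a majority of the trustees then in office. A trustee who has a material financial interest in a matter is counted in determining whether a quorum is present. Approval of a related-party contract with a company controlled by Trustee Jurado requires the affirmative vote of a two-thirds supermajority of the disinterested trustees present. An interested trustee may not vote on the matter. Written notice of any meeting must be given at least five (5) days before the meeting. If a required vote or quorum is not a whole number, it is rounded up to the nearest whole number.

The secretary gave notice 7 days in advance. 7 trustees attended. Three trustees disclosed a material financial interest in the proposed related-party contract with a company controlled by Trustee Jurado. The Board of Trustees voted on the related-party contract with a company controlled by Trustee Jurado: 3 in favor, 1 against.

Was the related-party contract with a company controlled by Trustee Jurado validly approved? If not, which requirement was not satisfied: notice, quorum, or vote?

Valid — all requirements satisfied.

Notice: 7 days given; 5 required (7 ≥ 5). Satisfied.
Quorum: 7 present (interested trustees count toward quorum); quorum is 7. Satisfied.
Vote: the related-party contract with a company controlled by Trustee Jurado requires two-thirds of the disinterested trustees present (7 − 3 = 4). 2/3 of 4 = 2.67, rounded up to 3, so 3 affirmative votes are needed; 3 voted in favor. Satisfied.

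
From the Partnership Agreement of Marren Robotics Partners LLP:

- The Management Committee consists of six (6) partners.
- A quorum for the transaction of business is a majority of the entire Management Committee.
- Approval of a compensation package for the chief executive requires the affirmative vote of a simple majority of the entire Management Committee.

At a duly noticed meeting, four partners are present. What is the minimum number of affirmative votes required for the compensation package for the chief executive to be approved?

4

The compensation package for the chief executive requires a majority of the entire Management Committee (6).
A majority of 6 is 4.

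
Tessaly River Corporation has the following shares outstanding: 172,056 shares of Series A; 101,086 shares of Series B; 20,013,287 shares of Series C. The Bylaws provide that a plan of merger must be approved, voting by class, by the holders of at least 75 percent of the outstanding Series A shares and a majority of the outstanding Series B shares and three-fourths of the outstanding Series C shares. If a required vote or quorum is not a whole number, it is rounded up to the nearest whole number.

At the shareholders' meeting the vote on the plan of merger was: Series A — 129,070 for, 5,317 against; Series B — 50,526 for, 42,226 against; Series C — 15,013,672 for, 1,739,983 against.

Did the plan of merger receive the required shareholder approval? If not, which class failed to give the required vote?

Not approved — the Series B shares did not give the required vote.

Series A: 3/4 of 172056 = 129042; 129,042 required, 129,070 in favor — approved.
Series B: a majority of 101086 is 50544; 50,544 required, 50,526 in favor — not approved.
Series C: 3/4 of 20013287 = 15009965.25, rounded up to 15009966; 15,009,966 required, 15,013,672 in favor — approved.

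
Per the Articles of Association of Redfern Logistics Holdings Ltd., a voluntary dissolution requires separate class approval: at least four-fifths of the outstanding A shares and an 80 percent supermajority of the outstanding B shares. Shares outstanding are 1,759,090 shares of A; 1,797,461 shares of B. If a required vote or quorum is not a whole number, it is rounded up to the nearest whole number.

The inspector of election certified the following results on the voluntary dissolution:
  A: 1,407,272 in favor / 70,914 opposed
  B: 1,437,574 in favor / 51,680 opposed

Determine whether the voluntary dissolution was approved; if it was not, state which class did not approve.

Not approved — the B shares did not give the required vote.

A: 4/5 of 1759090 = 1407272; 1,407,272 required, 1,407,272 in favor — approved.
B: 4/5 of 1797461 = 1437968.80, rounded up to 1437969; 1,437,969 required, 1,437,574 in favor — not approved.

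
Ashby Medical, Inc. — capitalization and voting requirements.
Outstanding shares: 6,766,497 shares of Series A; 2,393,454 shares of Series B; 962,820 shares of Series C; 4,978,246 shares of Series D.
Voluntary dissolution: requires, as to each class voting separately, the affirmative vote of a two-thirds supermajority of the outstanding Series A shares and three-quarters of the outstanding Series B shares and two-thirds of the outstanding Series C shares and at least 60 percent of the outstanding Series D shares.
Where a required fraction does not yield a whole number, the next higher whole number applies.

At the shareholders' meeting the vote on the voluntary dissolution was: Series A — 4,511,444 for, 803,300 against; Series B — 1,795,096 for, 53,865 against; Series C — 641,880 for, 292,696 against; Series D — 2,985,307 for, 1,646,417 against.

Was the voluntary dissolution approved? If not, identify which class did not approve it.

Series A: 2/3 of 6766497 = 4510998; 4,510,998 required, 4,511,444 in favor — approved.
Series B: 3/4 of 2393454 = 1795090.50, rounded up to 1795091; 1,795,091 required, 1,795,096 in favor — approved.
Series C: 2/3 of 962820 = 641880; 641,880 required, 641,880 in favor — approved.
Series D: 3/5 of 4978246 = 2986947.60, rounded up to 2986948; 2,986,948 required, 2,985,307 in favor — not approved.

Not approved — the Series D shares did not give the required vote.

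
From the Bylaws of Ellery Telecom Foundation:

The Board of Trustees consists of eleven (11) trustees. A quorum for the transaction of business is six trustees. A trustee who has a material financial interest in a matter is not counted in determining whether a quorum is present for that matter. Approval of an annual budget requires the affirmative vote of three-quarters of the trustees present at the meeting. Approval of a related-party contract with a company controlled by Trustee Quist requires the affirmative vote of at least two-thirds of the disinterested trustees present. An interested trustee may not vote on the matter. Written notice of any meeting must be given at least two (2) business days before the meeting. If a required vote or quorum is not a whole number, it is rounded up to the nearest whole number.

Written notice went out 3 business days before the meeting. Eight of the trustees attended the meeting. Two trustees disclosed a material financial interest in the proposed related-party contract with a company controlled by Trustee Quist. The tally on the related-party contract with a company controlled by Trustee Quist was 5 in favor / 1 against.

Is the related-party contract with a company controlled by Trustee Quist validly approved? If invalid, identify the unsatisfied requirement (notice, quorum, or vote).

Valid — all requirements satisfied.

Notice: 3 business days given; 2 required (3 ≥ 2). Satisfied.
Quorum: 8 present, but the 2 interested trustees do not count, leaving 6. Quorum is 6. Satisfied.
Vote: the related-party contract with a company controlled by Trustee Quist requires two-thirds of the disinterested trustees present (8 − 2 = 6). 2/3 of 6 = 4, so 4 affirmative votes are needed; 5 voted in favor. Satisfied.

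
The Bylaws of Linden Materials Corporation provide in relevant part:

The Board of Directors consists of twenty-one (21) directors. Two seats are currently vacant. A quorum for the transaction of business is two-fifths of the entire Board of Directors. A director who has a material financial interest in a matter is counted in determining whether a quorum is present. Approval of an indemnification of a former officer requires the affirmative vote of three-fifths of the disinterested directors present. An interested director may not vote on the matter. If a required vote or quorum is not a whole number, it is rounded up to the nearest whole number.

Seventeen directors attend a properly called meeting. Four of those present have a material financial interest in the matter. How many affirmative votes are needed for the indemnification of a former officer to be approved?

The indemnification of a former officer requires three-fifths of the disinterested directors present (17 − 4 = 13).
3/5 of 13 = 7.80, rounded up to 8.

8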